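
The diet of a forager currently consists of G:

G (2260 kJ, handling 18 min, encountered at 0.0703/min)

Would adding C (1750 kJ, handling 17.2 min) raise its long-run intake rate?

Intake rate on the current diet: R = (0.0703×2260) / (1 + 0.0703×18) = 158.9/2.265 = 70.13 kJ/min.
C: E/h = 1750/17.2 = 101.7 kJ/min.
101.7 > 70.13, so adding C raises the average — include it.

Yes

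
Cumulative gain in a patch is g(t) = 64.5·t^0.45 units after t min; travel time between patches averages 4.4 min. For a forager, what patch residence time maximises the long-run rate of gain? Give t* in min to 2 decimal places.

Optimal t* satisfies g'(t*) = g(t*)/(T + t*).
g'(t) = 0.45·64.5·t^-0.55. Setting 0.45·64.5·t^-0.55 = 64.5·t^0.45/(4.4+t) gives 0.45(4.4+t) = t, so 0.55·t = 0.45×4.4.
t* = 0.45×4.4/0.55 = 3.6 min.

3.60 min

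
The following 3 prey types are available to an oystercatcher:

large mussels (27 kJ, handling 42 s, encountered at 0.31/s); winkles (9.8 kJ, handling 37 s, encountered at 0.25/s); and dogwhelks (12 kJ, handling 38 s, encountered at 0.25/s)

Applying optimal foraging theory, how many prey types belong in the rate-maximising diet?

1

Profitabilities (E/h, kJ/s): large mussels 0.643, dogwhelks 0.316, winkles 0.265. Add prey in this order while the next type's profitability exceeds the intake rate on those already taken.
Rate on top 1: 0.597. dogwhelks: 0.316 < 0.597 → exclude; stop.
Optimal diet: large mussels — 1 of 3 types.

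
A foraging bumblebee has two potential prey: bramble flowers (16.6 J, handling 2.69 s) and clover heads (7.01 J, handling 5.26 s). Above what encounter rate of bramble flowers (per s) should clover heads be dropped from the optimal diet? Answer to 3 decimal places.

0.102 per s

The zero-one rule: include clover heads iff E₂/h₂ > λE₁/(1+λh₁). Equality gives the switch point.
λE₁h₂ = E₂ + λE₂h₁ ⇒ λ = E₂/(E₁h₂ − E₂h₁) = 7.01/(87.32 − 18.86) = 0.1024 per s.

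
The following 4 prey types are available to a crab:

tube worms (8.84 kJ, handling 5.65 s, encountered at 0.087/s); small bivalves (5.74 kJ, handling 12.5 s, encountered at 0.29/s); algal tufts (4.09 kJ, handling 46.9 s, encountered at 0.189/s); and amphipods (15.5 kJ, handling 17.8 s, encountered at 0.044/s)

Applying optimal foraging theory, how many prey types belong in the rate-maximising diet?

E/h in descending order: tube worms 1.56, amphipods 0.871, small bivalves 0.459, algal tufts 0.0872 kJ/s. The optimal diet is the largest prefix of this list for which every included type satisfies E_i/h_i > R on the types above it.
Rate on top 1: 0.5156. amphipods: 0.871 > 0.5156 → include.
Rate on top 2: 0.6379. small bivalves: 0.459 < 0.6379 → exclude; stop.
Optimal diet: tube worms, amphipods — 2 of 4 types.

2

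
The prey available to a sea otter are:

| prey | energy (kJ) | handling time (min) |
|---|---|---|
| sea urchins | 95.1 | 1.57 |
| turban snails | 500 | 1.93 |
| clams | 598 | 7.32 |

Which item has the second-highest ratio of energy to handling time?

clams

Profitability E/h (kJ/min): sea urchins = 95.1/1.57 = 60.6, turban snails = 500/1.93 = 259, clams = 598/7.32 = 81.7.
Ranked: turban snails > clams > sea urchins.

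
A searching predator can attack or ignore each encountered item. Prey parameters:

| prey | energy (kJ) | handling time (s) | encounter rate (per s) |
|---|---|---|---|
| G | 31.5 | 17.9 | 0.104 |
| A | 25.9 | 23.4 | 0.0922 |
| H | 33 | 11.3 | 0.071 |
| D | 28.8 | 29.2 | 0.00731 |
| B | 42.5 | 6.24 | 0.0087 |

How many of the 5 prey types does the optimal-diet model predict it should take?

E/h in descending order: B 6.81, H 2.92, G 1.76, A 1.11, D 0.986 kJ/s. The optimal diet is the largest prefix of this list for which every included type satisfies E_i/h_i > R on the types above it.
Rate on top 1: 0.3507. H: 2.92 > 0.3507 → include.
Rate on top 2: 1.461. G: 1.76 > 1.461 → include.
Rate on top 3: 1.611. A: 1.11 < 1.611 → exclude; stop.
Optimal diet: B, H, G — 3 of 5 types.

3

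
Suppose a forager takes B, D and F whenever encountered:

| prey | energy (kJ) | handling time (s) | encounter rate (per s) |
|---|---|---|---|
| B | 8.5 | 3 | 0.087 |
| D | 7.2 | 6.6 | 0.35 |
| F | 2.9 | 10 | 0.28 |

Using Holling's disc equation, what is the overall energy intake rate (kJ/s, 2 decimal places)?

R = (0.087×8.5 + 0.35×7.2 + 0.28×2.9) / (1 + 0.087×3 + 0.35×6.6 + 0.28×10) = 4.072/6.371 = 0.6391 kJ/s.

0.64 kJ/s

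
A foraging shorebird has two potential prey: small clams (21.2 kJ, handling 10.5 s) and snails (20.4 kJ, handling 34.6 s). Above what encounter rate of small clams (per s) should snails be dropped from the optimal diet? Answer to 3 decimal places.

The zero-one rule: include snails iff E₂/h₂ > λE₁/(1+λh₁). Equality gives the switch point.
λE₁h₂ = E₂ + λE₂h₁ ⇒ λ = E₂/(E₁h₂ − E₂h₁) = 20.4/(733.5 − 214.2) = 0.03928 per s.

0.039 per s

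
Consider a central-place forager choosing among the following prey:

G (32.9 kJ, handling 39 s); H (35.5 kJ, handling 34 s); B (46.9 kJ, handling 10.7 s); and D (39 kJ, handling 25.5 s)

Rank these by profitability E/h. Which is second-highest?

D

In descending order of E/h:
B: 46.9/10.7 = 4.38 kJ/s
D: 39/25.5 = 1.53 kJ/s
H: 35.5/34 = 1.04 kJ/s
G: 32.9/39 = 0.844 kJ/s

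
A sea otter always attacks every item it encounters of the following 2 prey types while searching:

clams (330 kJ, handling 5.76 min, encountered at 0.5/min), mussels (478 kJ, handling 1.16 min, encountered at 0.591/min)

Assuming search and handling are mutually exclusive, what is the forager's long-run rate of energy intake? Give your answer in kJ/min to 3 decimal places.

98.016 kJ/min

Energy encountered per unit search time: 0.5×330 + 0.591×478 = 447.5 kJ/min.
Handling time per unit search time: 0.5×5.76 + 0.591×1.16 = 3.566.
Rate = 447.5/(1 + 3.566) = 98.02 kJ/min.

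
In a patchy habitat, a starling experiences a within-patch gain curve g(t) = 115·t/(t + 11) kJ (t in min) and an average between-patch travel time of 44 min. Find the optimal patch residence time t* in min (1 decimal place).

22.0 min

Optimal t* satisfies g'(t*) = g(t*)/(T + t*).
g'(t) = 115·11/(t + 11)². Setting 115·11/(t+11)² = 115t/[(t+11)(44+t)] gives 11(44+t) = t(t+11), so t² = 11×44 = 484.
t* = √484 = 22 min.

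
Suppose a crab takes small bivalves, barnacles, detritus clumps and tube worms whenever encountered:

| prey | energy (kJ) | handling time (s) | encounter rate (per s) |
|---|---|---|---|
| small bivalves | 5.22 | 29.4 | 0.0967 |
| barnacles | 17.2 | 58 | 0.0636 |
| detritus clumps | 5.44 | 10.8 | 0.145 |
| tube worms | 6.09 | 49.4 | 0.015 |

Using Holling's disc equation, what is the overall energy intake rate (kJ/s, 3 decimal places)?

0.252 kJ/s

Energy encountered per unit search time: 0.0967×5.22 + 0.0636×17.2 + 0.145×5.44 + 0.015×6.09 = 2.479 kJ/s.
Handling time per unit search time: 0.0967×29.4 + 0.0636×58 + 0.145×10.8 + 0.015×49.4 = 8.839.
Rate = 2.479/(1 + 8.839) = 0.2519 kJ/s.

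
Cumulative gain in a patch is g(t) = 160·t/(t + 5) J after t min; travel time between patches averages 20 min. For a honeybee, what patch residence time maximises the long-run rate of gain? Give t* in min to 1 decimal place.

By the marginal value theorem, leave when the instantaneous gain rate g'(t) equals the habitat-wide average g(t)/(T + t).
g'(t) = 160·5/(t + 5)². Setting 160·5/(t+5)² = 160t/[(t+5)(20+t)] gives 5(20+t) = t(t+5), so t² = 5×20 = 100.
t* = √100 = 10 min.

10.0 min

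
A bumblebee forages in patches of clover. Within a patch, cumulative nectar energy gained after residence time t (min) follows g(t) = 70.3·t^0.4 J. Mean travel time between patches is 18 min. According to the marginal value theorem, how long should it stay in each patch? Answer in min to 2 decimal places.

Optimal t* satisfies g'(t*) = g(t*)/(T + t*).
g'(t) = 0.4·70.3·t^-0.6. Setting 0.4·70.3·t^-0.6 = 70.3·t^0.4/(18+t) gives 0.4(18+t) = t, so 0.60·t = 0.4×18.
t* = 0.4×18/0.60 = 12 min.

12.00 min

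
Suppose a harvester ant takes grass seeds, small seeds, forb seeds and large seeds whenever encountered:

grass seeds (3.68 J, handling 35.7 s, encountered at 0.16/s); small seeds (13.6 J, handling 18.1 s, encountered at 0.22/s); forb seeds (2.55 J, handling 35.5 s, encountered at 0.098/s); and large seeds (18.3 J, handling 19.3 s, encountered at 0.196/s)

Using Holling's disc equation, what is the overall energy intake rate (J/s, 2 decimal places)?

0.41 J/s

R = (0.16×3.68 + 0.22×13.6 + 0.098×2.55 + 0.196×18.3) / (1 + 0.16×35.7 + 0.22×18.1 + 0.098×35.5 + 0.196×19.3) = 7.418/17.96 = 0.4131 J/s.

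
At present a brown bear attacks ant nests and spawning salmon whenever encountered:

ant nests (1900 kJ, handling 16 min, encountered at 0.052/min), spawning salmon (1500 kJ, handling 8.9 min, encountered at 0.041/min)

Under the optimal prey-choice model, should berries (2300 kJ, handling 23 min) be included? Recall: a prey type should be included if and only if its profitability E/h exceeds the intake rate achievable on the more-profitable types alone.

Yes

Intake rate on the current diet: R = (0.052×1900 + 0.041×1500) / (1 + 0.052×16 + 0.041×8.9) = 160.3/2.197 = 72.97 kJ/min.
Profitability of berries: 2300/23 = 100 kJ/min.
Since 100 > R, including berries increases the long-run rate.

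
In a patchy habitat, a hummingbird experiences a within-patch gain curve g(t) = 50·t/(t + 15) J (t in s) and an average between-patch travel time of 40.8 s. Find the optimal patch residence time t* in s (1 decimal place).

Maximise g(t)/(T+t): set derivative to zero → g'(t)(T+t) = g(t).
g'(t) = 50·15/(t + 15)². Setting 50·15/(t+15)² = 50t/[(t+15)(40.8+t)] gives 15(40.8+t) = t(t+15), so t² = 15×40.8 = 612.
t* = √612 = 24.74 s.

24.7 s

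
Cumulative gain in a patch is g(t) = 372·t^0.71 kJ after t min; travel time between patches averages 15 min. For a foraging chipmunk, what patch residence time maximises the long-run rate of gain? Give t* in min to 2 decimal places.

36.72 min

By the marginal value theorem, leave when the instantaneous gain rate g'(t) equals the habitat-wide average g(t)/(T + t).
g'(t) = 0.71·372·t^-0.29. Setting 0.71·372·t^-0.29 = 372·t^0.71/(15+t) gives 0.71(15+t) = t, so 0.29·t = 0.71×15.
t* = 0.71×15/0.29 = 36.72 min.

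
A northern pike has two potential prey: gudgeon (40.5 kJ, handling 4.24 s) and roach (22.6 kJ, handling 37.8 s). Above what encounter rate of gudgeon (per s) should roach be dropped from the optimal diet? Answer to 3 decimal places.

The zero-one rule: include roach iff E₂/h₂ > λE₁/(1+λh₁). Equality gives the switch point.
λE₁h₂ = E₂ + λE₂h₁ ⇒ λ = E₂/(E₁h₂ − E₂h₁) = 22.6/(1531 − 95.82) = 0.01575 per s.

0.016 per s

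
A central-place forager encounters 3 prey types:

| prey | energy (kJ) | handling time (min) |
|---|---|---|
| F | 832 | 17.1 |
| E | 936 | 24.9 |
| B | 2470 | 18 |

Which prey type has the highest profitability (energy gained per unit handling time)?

B

In descending order of E/h:
B: 2470/18 = 137 kJ/min
F: 832/17.1 = 48.7 kJ/min
E: 936/24.9 = 37.6 kJ/min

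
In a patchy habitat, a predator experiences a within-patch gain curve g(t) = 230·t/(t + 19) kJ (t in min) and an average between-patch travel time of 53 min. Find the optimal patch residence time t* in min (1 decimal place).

Optimal t* satisfies g'(t*) = g(t*)/(T + t*).
g'(t) = 230·19/(t + 19)². Setting 230·19/(t+19)² = 230t/[(t+19)(53+t)] gives 19(53+t) = t(t+19), so t² = 19×53 = 1007.
t* = √1007 = 31.73 min.

31.7 min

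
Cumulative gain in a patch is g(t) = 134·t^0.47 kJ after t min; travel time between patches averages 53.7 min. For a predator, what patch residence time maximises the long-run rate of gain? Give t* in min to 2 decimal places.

47.62 min

Maximise g(t)/(T+t): set derivative to zero → g'(t)(T+t) = g(t).
g'(t) = 0.47·134·t^-0.53. Setting 0.47·134·t^-0.53 = 134·t^0.47/(53.7+t) gives 0.47(53.7+t) = t, so 0.53·t = 0.47×53.7.
t* = 0.47×53.7/0.53 = 47.62 min.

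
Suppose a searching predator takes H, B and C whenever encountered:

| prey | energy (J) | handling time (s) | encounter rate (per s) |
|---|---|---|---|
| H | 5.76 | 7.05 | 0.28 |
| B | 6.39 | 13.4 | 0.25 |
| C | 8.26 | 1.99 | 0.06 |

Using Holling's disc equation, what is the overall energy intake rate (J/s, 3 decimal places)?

0.575 J/s

Energy encountered per unit search time: 0.28×5.76 + 0.25×6.39 + 0.06×8.26 = 3.706 J/s.
Handling time per unit search time: 0.28×7.05 + 0.25×13.4 + 0.06×1.99 = 5.443.
Rate = 3.706/(1 + 5.443) = 0.5751 J/s.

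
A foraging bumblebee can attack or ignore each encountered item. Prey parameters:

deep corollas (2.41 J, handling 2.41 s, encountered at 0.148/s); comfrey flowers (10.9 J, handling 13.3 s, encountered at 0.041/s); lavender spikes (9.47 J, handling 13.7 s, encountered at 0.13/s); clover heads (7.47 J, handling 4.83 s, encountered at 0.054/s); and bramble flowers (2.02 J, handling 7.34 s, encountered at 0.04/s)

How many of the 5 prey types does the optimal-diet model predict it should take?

Rank by E/h (J/s): clover heads 1.55, deep corollas 1, comfrey flowers 0.82, lavender spikes 0.691, bramble flowers 0.275. Include each in turn until the next type's E/h falls below the running intake rate.
Rate on top 1: 0.3199. deep corollas: 1 > 0.3199 → include.
Rate on top 2: 0.4699. comfrey flowers: 0.82 > 0.4699 → include.
Rate on top 3: 0.5581. lavender spikes: 0.691 > 0.5581 → include.
Rate on top 4: 0.6182. bramble flowers: 0.275 < 0.6182 → exclude; stop.
Optimal diet: clover heads, deep corollas, comfrey flowers, lavender spikes — 4 of 5 types.

4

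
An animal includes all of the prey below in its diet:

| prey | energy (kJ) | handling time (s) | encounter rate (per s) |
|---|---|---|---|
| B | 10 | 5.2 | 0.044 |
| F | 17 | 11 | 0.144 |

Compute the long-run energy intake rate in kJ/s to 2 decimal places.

1.03 kJ/s

R = (0.044×10 + 0.144×17) / (1 + 0.044×5.2 + 0.144×11) = 2.888/2.813 = 1.027 kJ/s.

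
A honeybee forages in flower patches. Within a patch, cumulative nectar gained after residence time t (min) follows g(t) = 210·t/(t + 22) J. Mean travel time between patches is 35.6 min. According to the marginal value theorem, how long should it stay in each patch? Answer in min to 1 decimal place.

28.0 min

Optimal t* satisfies g'(t*) = g(t*)/(T + t*).
g'(t) = 210·22/(t + 22)². Setting 210·22/(t+22)² = 210t/[(t+22)(35.6+t)] gives 22(35.6+t) = t(t+22), so t² = 22×35.6 = 783.2.
t* = √783.2 = 27.99 min.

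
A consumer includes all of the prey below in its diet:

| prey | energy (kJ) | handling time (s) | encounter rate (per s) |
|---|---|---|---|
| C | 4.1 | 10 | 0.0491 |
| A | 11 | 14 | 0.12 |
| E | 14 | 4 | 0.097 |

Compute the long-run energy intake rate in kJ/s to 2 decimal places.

0.81 kJ/s

R = (0.0491×4.1 + 0.12×11 + 0.097×14) / (1 + 0.0491×10 + 0.12×14 + 0.097×4) = 2.879/3.559 = 0.809 kJ/s.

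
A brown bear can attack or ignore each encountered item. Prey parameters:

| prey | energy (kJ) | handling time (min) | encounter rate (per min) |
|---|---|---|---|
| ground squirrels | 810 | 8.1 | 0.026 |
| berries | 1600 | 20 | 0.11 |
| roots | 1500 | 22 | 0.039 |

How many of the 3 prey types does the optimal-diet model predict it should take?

3

E/h in descending order: ground squirrels 100, berries 80, roots 68.2 kJ/min. The optimal diet is the largest prefix of this list for which every included type satisfies E_i/h_i > R on the types above it.
Rate on top 1: 17.4. berries: 80 > 17.4 → include.
Rate on top 2: 57.78. roots: 68.2 > 57.78 → include.
Optimal diet: ground squirrels, berries, roots — 3 of 3 types.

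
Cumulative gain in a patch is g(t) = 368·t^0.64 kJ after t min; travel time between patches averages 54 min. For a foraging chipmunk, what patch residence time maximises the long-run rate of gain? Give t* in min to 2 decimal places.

96.00 min

Optimal t* satisfies g'(t*) = g(t*)/(T + t*).
g'(t) = 0.64·368·t^-0.36. Setting 0.64·368·t^-0.36 = 368·t^0.64/(54+t) gives 0.64(54+t) = t, so 0.36·t = 0.64×54.
t* = 0.64×54/0.36 = 96 min.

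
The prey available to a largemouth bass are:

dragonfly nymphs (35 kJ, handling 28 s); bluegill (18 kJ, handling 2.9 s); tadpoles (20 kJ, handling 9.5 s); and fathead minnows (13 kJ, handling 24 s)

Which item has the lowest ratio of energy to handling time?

fathead minnows

Profitability E/h (kJ/s): dragonfly nymphs = 35/28 = 1.25, bluegill = 18/2.9 = 6.21, tadpoles = 20/9.5 = 2.11, fathead minnows = 13/24 = 0.542.
Ranked: bluegill > tadpoles > dragonfly nymphs > fathead minnows.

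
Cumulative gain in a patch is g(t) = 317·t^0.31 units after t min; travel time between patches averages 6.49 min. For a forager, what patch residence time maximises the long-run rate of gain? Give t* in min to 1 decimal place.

Maximise g(t)/(T+t): set derivative to zero → g'(t)(T+t) = g(t).
g'(t) = 0.31·317·t^-0.69. Setting 0.31·317·t^-0.69 = 317·t^0.31/(6.49+t) gives 0.31(6.49+t) = t, so 0.69·t = 0.31×6.49.
t* = 0.31×6.49/0.69 = 2.916 min.

2.9 min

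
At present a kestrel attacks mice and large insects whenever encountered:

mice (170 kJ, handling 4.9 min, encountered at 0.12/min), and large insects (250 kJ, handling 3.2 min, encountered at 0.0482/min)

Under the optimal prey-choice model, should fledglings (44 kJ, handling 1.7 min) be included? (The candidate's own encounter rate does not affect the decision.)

Intake rate on the current diet: R = (0.12×170 + 0.0482×250) / (1 + 0.12×4.9 + 0.0482×3.2) = 32.45/1.742 = 18.63 kJ/min.
fledglings: E/h = 44/1.7 = 25.88 kJ/min.
Since 25.88 > R, including fledglings increases the long-run rate.

Yes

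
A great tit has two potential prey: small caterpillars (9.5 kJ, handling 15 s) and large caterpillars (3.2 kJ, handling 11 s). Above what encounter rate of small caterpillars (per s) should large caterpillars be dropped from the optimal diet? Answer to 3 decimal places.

At the threshold, the rate on small caterpillars alone equals the profitability of large caterpillars: λ·9.5/(1 + λ·15) = 3.2/11 = 0.2909.
Rearranging, λ(9.5 − 0.2909×15) = 0.2909, so λ = 0.2909/5.136 = 0.05664 per s.

0.057 per s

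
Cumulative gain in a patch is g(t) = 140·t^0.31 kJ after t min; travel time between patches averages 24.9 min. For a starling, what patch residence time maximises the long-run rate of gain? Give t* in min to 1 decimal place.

11.2 min

Optimal t* satisfies g'(t*) = g(t*)/(T + t*).
g'(t) = 0.31·140·t^-0.69. Setting 0.31·140·t^-0.69 = 140·t^0.31/(24.9+t) gives 0.31(24.9+t) = t, so 0.69·t = 0.31×24.9.
t* = 0.31×24.9/0.69 = 11.19 min.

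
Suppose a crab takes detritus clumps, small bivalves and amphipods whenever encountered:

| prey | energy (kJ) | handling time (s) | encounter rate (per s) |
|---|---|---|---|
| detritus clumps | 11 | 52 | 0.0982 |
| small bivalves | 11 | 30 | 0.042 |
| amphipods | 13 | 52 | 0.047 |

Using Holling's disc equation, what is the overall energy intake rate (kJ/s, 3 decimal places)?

R = Σλ_iE_i / (1 + Σλ_ih_i)
Numerator: 0.0982×11 + 0.042×11 + 0.047×13 = 2.153
Denominator: 1 + 0.0982×52 + 0.042×30 + 0.047×52 = 9.81
R = 2.153/9.81 = 0.2195 kJ/s

0.219 kJ/s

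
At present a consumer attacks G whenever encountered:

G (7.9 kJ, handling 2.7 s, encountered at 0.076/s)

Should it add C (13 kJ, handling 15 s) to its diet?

On G alone, R = ΣλE/(1+Σλh) = 0.6004/1.205 = 0.4982 kJ/s.
C: E/h = 13/15 = 0.8667 kJ/s.
Since 0.8667 > R, including C increases the long-run rate.

Yes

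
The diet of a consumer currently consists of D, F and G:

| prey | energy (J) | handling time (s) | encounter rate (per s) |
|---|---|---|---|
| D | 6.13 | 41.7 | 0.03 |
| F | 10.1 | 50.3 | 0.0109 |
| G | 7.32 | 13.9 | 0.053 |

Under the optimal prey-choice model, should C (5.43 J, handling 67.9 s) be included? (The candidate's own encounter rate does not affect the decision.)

No

Intake rate on the current diet: R = (0.03×6.13 + 0.0109×10.1 + 0.053×7.32) / (1 + 0.03×41.7 + 0.0109×50.3 + 0.053×13.9) = 0.682/3.536 = 0.1929 J/s.
C: E/h = 5.43/67.9 = 0.07997 J/s.
0.07997 < 0.1929, so adding C would lower the average — exclude it.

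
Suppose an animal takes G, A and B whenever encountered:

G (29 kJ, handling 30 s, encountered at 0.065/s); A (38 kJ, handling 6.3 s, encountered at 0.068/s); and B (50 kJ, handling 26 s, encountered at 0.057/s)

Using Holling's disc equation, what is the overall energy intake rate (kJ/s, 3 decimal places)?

1.506 kJ/s

R = (0.065×29 + 0.068×38 + 0.057×50) / (1 + 0.065×30 + 0.068×6.3 + 0.057×26) = 7.319/4.86 = 1.506 kJ/s.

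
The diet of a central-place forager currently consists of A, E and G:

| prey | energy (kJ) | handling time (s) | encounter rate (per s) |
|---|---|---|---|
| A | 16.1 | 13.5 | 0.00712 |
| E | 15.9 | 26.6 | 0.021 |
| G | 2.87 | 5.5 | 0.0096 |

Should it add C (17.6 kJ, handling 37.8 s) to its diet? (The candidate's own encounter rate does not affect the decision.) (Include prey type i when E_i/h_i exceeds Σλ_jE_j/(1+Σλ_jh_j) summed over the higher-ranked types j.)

Yes

Intake rate on the current diet: R = (0.00712×16.1 + 0.021×15.9 + 0.0096×2.87) / (1 + 0.00712×13.5 + 0.021×26.6 + 0.0096×5.5) = 0.4761/1.708 = 0.2788 kJ/s.
Profitability of C: 17.6/37.8 = 0.4656 kJ/s.
0.4656 > 0.2788, so adding C raises the average — include it.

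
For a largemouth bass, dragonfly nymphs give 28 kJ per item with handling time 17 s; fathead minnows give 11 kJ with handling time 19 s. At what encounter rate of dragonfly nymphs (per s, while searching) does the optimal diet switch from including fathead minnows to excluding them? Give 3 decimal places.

0.032 per s

At the threshold, the rate on dragonfly nymphs alone equals the profitability of fathead minnows: λ·28/(1 + λ·17) = 11/19 = 0.5789.
Rearranging, λ(28 − 0.5789×17) = 0.5789, so λ = 0.5789/18.16 = 0.03188 per s.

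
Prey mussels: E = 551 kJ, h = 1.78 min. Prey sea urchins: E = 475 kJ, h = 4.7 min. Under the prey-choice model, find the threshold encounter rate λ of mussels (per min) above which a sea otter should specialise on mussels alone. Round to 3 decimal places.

0.272 per min

Drop sea urchins once their profitability E₂/h₂ falls below the rate achievable on mussels alone: E₂/h₂ = λE₁/(1 + λh₁).
Solve for λ: λE₁h₂ = E₂(1 + λh₁) → λ(E₁h₂ − E₂h₁) = E₂ → λ = E₂/(E₁h₂ − E₂h₁).
λ = 475/(551×4.7 − 475×1.78) = 475/1744 = 0.2723 per min.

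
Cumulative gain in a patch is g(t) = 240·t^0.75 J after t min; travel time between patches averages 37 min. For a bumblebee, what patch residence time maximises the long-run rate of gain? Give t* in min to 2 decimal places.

Maximise g(t)/(T+t): set derivative to zero → g'(t)(T+t) = g(t).
g'(t) = 0.75·240·t^-0.25. Setting 0.75·240·t^-0.25 = 240·t^0.75/(37+t) gives 0.75(37+t) = t, so 0.25·t = 0.75×37.
t* = 0.75×37/0.25 = 111 min.

111.00 min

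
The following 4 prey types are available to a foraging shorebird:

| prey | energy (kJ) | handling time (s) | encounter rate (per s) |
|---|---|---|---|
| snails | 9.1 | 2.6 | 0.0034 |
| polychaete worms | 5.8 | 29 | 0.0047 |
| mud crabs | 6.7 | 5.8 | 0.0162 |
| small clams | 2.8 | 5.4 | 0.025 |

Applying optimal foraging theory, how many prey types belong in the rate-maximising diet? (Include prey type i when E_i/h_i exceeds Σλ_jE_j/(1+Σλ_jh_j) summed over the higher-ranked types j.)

4

Profitabilities (E/h, kJ/s): snails 3.5, mud crabs 1.16, small clams 0.519, polychaete worms 0.2. Add prey in this order while the next type's profitability exceeds the intake rate on those already taken.
Rate on top 1: 0.03067. mud crabs: 1.16 > 0.03067 → include.
Rate on top 2: 0.1265. small clams: 0.519 > 0.1265 → include.
Rate on top 3: 0.1692. polychaete worms: 0.2 > 0.1692 → include.
Optimal diet: snails, mud crabs, small clams, polychaete worms — 4 of 4 types.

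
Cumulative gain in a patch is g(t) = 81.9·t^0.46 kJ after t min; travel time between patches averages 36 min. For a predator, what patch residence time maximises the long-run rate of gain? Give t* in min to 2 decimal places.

30.67 min

Maximise g(t)/(T+t): set derivative to zero → g'(t)(T+t) = g(t).
g'(t) = 0.46·81.9·t^-0.54. Setting 0.46·81.9·t^-0.54 = 81.9·t^0.46/(36+t) gives 0.46(36+t) = t, so 0.54·t = 0.46×36.
t* = 0.46×36/0.54 = 30.67 min.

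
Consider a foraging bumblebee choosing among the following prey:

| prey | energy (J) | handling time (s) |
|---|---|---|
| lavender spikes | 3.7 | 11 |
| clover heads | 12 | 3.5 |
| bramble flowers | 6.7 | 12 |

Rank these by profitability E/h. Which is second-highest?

Profitability E/h (J/s): lavender spikes = 3.7/11 = 0.336, clover heads = 12/3.5 = 3.43, bramble flowers = 6.7/12 = 0.558.
Ranked: clover heads > bramble flowers > lavender spikes.

bramble flowers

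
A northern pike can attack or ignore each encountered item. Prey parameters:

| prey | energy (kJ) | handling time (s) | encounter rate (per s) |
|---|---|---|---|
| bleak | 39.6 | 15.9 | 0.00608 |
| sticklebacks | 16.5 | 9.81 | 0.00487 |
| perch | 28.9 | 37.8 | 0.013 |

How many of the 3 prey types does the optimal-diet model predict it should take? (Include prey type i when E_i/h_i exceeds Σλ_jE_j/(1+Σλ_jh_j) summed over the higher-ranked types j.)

3

E/h in descending order: bleak 2.49, sticklebacks 1.68, perch 0.765 kJ/s. The optimal diet is the largest prefix of this list for which every included type satisfies E_i/h_i > R on the types above it.
Rate on top 1: 0.2195. sticklebacks: 1.68 > 0.2195 → include.
Rate on top 2: 0.2806. perch: 0.765 > 0.2806 → include.
Optimal diet: bleak, sticklebacks, perch — 3 of 3 types.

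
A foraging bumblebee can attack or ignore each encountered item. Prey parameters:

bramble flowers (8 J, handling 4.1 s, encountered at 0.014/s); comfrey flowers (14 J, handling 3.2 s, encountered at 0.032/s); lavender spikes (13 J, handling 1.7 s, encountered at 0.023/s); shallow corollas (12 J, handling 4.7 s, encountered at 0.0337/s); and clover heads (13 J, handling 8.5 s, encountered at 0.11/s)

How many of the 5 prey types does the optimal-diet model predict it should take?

5

E/h in descending order: lavender spikes 7.65, comfrey flowers 4.38, shallow corollas 2.55, bramble flowers 1.95, clover heads 1.53 J/s. The optimal diet is the largest prefix of this list for which every included type satisfies E_i/h_i > R on the types above it.
Rate on top 1: 0.2877. comfrey flowers: 4.38 > 0.2877 → include.
Rate on top 2: 0.6544. shallow corollas: 2.55 > 0.6544 → include.
Rate on top 3: 0.8858. bramble flowers: 1.95 > 0.8858 → include.
Rate on top 4: 0.9308. clover heads: 1.53 > 0.9308 → include.
Optimal diet: lavender spikes, comfrey flowers, shallow corollas, bramble flowers, clover heads — 5 of 5 types.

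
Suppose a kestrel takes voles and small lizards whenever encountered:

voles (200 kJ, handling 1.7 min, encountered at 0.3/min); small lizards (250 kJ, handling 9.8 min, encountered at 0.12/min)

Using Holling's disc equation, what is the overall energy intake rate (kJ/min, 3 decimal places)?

33.507 kJ/min

Energy encountered per unit search time: 0.3×200 + 0.12×250 = 90 kJ/min.
Handling time per unit search time: 0.3×1.7 + 0.12×9.8 = 1.686.
Rate = 90/(1 + 1.686) = 33.51 kJ/min.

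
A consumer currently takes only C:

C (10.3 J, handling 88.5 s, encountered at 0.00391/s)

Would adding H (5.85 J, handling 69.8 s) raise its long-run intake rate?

On C alone, R = ΣλE/(1+Σλh) = 0.04027/1.346 = 0.02992 J/s.
Profitability of H: 5.85/69.8 = 0.08381 J/s.
Since 0.08381 > R, including H increases the long-run rate.

Yes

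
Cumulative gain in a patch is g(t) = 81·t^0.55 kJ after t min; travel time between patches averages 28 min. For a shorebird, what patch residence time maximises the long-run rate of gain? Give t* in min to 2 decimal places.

Optimal t* satisfies g'(t*) = g(t*)/(T + t*).
g'(t) = 0.55·81·t^-0.45. Setting 0.55·81·t^-0.45 = 81·t^0.55/(28+t) gives 0.55(28+t) = t, so 0.45·t = 0.55×28.
t* = 0.55×28/0.45 = 34.22 min.

34.22 min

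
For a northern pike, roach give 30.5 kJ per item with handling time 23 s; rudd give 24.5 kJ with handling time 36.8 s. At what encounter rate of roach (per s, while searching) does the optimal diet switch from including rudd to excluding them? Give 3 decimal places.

0.044 per s

At the threshold, the rate on roach alone equals the profitability of rudd: λ·30.5/(1 + λ·23) = 24.5/36.8 = 0.6658.
Rearranging, λ(30.5 − 0.6658×23) = 0.6658, so λ = 0.6658/15.19 = 0.04384 per s.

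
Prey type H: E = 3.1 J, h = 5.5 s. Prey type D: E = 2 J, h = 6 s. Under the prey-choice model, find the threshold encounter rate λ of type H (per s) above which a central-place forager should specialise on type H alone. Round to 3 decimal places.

Drop type D once their profitability E₂/h₂ falls below the rate achievable on type H alone: E₂/h₂ = λE₁/(1 + λh₁).
Solve for λ: λE₁h₂ = E₂(1 + λh₁) → λ(E₁h₂ − E₂h₁) = E₂ → λ = E₂/(E₁h₂ − E₂h₁).
λ = 2/(3.1×6 − 2×5.5) = 2/7.6 = 0.2632 per s.

0.263 per s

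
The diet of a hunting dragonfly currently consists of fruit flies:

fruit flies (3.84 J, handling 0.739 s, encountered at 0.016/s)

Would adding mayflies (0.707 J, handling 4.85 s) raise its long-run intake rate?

Current rate: (0.016×3.84)/(1 + 0.016×0.739) = 0.06072 J/s.
mayflies: E/h = 0.707/4.85 = 0.1458 J/s.
0.1458 > 0.06072, so adding mayflies raises the average — include it.

Yes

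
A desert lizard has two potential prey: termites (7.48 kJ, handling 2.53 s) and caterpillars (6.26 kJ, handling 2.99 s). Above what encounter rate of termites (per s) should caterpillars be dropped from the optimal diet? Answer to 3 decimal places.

Drop caterpillars once their profitability E₂/h₂ falls below the rate achievable on termites alone: E₂/h₂ = λE₁/(1 + λh₁).
Solve for λ: λE₁h₂ = E₂(1 + λh₁) → λ(E₁h₂ − E₂h₁) = E₂ → λ = E₂/(E₁h₂ − E₂h₁).
λ = 6.26/(7.48×2.99 − 6.26×2.53) = 6.26/6.527 = 0.959 per s.

0.959 per s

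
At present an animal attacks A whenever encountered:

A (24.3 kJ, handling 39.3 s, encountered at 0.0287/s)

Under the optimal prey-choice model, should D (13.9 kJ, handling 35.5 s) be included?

Yes

Intake rate on the current diet: R = (0.0287×24.3) / (1 + 0.0287×39.3) = 0.6974/2.128 = 0.3277 kJ/s.
Profitability of D: 13.9/35.5 = 0.3915 kJ/s.
0.3915 > 0.3277, so adding D raises the average — include it.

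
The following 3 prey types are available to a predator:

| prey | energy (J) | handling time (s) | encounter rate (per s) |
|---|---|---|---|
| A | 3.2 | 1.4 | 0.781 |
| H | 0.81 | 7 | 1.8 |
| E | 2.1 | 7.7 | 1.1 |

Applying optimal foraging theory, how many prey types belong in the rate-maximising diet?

1

Rank by E/h (J/s): A 2.29, E 0.273, H 0.116. Include each in turn until the next type's E/h falls below the running intake rate.
Rate on top 1: 1.194. E: 0.273 < 1.194 → exclude; stop.
Optimal diet: A — 1 of 3 types.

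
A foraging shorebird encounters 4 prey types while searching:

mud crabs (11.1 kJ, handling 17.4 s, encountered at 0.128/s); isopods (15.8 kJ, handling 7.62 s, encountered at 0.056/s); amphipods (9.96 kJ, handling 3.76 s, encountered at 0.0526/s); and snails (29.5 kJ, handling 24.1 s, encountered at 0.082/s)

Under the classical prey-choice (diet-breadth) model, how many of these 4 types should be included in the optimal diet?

3

E/h in descending order: amphipods 2.65, isopods 2.07, snails 1.22, mud crabs 0.638 kJ/s. The optimal diet is the largest prefix of this list for which every included type satisfies E_i/h_i > R on the types above it.
Rate on top 1: 0.4374. isopods: 2.07 > 0.4374 → include.
Rate on top 2: 0.8672. snails: 1.22 > 0.8672 → include.
Rate on top 3: 1.063. mud crabs: 0.638 < 1.063 → exclude; stop.
Optimal diet: amphipods, isopods, snails — 3 of 4 types.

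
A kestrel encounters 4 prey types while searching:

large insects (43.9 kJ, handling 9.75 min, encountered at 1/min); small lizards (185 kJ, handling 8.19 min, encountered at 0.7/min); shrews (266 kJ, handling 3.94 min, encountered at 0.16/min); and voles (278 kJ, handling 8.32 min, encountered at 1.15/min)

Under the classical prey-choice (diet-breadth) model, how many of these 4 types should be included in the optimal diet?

E/h in descending order: shrews 67.5, voles 33.4, small lizards 22.6, large insects 4.5 kJ/min. The optimal diet is the largest prefix of this list for which every included type satisfies E_i/h_i > R on the types above it.
Rate on top 1: 26.1. voles: 33.4 > 26.1 → include.
Rate on top 2: 32.35. small lizards: 22.6 < 32.35 → exclude; stop.
Optimal diet: shrews, voles — 2 of 4 types.

2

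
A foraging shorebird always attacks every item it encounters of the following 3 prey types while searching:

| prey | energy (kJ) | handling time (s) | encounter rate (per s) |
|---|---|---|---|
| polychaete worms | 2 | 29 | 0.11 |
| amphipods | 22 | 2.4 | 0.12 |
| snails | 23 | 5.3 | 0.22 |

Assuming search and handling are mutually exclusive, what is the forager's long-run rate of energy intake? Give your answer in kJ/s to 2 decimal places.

R = Σλ_iE_i / (1 + Σλ_ih_i)
Numerator: 0.11×2 + 0.12×22 + 0.22×23 = 7.92
Denominator: 1 + 0.11×29 + 0.12×2.4 + 0.22×5.3 = 5.644
R = 7.92/5.644 = 1.403 kJ/s

1.40 kJ/s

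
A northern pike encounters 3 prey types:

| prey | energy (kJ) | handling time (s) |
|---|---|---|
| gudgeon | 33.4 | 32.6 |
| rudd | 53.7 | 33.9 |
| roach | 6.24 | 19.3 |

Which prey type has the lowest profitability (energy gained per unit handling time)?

In descending order of E/h:
rudd: 53.7/33.9 = 1.58 kJ/s
gudgeon: 33.4/32.6 = 1.02 kJ/s
roach: 6.24/19.3 = 0.323 kJ/s

roach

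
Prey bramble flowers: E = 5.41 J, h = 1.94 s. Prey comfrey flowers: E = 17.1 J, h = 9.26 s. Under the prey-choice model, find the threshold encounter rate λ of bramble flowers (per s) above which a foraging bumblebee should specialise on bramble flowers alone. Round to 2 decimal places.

1.01 per s

Drop comfrey flowers once their profitability E₂/h₂ falls below the rate achievable on bramble flowers alone: E₂/h₂ = λE₁/(1 + λh₁).
Solve for λ: λE₁h₂ = E₂(1 + λh₁) → λ(E₁h₂ − E₂h₁) = E₂ → λ = E₂/(E₁h₂ − E₂h₁).
λ = 17.1/(5.41×9.26 − 17.1×1.94) = 17.1/16.92 = 1.01 per s.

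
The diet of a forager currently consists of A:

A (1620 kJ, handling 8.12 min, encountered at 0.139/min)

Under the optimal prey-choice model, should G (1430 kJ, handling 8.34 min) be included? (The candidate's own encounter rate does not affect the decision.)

Yes

Current rate: (0.139×1620)/(1 + 0.139×8.12) = 105.8 kJ/min.
Profitability of G: 1430/8.34 = 171.5 kJ/min.
Since 171.5 > R, including G increases the long-run rate.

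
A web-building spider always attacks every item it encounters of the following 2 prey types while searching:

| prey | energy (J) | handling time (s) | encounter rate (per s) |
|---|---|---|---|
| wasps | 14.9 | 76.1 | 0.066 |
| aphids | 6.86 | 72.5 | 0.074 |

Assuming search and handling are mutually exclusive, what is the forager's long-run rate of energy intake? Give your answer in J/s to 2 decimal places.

Energy encountered per unit search time: 0.066×14.9 + 0.074×6.86 = 1.491 J/s.
Handling time per unit search time: 0.066×76.1 + 0.074×72.5 = 10.39.
Rate = 1.491/(1 + 10.39) = 0.1309 J/s.

0.13 J/s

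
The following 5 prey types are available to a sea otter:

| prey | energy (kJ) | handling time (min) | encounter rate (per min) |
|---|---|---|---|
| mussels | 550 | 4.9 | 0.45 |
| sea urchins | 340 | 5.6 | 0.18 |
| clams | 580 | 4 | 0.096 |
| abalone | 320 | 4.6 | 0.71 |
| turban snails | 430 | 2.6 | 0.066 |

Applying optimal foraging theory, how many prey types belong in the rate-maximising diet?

Rank by E/h (kJ/min): turban snails 165, clams 145, mussels 112, abalone 69.6, sea urchins 60.7. Include each in turn until the next type's E/h falls below the running intake rate.
Rate on top 1: 24.22. clams: 145 > 24.22 → include.
Rate on top 2: 54.04. mussels: 112 > 54.04 → include.
Rate on top 3: 88.17. abalone: 69.6 < 88.17 → exclude; stop.
Optimal diet: turban snails, clams, mussels — 3 of 5 types.

3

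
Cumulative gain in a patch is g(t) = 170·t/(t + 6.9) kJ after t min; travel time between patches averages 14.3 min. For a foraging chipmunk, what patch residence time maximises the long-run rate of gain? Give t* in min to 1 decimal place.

9.9 min

Maximise g(t)/(T+t): set derivative to zero → g'(t)(T+t) = g(t).
g'(t) = 170·6.9/(t + 6.9)². Setting 170·6.9/(t+6.9)² = 170t/[(t+6.9)(14.3+t)] gives 6.9(14.3+t) = t(t+6.9), so t² = 6.9×14.3 = 98.67.
t* = √98.67 = 9.933 min.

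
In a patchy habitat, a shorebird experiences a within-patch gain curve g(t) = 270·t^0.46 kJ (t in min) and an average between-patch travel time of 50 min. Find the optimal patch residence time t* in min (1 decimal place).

By the marginal value theorem, leave when the instantaneous gain rate g'(t) equals the habitat-wide average g(t)/(T + t).
g'(t) = 0.46·270·t^-0.54. Setting 0.46·270·t^-0.54 = 270·t^0.46/(50+t) gives 0.46(50+t) = t, so 0.54·t = 0.46×50.
t* = 0.46×50/0.54 = 42.59 min.

42.6 min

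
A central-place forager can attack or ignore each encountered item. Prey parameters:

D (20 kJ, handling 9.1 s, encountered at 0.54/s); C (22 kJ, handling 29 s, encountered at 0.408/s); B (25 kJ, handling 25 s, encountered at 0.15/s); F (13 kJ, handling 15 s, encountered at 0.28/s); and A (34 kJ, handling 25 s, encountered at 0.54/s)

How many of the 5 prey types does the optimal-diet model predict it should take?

1

E/h in descending order: D 2.2, A 1.36, B 1, F 0.867, C 0.759 kJ/s. The optimal diet is the largest prefix of this list for which every included type satisfies E_i/h_i > R on the types above it.
Rate on top 1: 1.826. A: 1.36 < 1.826 → exclude; stop.
Optimal diet: D — 1 of 5 types.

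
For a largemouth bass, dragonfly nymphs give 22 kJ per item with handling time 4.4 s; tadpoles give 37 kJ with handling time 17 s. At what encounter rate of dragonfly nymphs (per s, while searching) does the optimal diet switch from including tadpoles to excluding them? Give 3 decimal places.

The zero-one rule: include tadpoles iff E₂/h₂ > λE₁/(1+λh₁). Equality gives the switch point.
λE₁h₂ = E₂ + λE₂h₁ ⇒ λ = E₂/(E₁h₂ − E₂h₁) = 37/(374 − 162.8) = 0.1752 per s.

0.175 per s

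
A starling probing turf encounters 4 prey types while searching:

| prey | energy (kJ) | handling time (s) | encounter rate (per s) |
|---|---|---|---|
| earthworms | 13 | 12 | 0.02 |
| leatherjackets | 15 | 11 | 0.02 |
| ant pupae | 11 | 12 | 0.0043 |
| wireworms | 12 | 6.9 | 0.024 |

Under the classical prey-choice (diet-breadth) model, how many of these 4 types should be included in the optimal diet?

E/h in descending order: wireworms 1.74, leatherjackets 1.36, earthworms 1.08, ant pupae 0.917 kJ/s. The optimal diet is the largest prefix of this list for which every included type satisfies E_i/h_i > R on the types above it.
Rate on top 1: 0.2471. leatherjackets: 1.36 > 0.2471 → include.
Rate on top 2: 0.4244. earthworms: 1.08 > 0.4244 → include.
Rate on top 3: 0.5217. ant pupae: 0.917 > 0.5217 → include.
Optimal diet: wireworms, leatherjackets, earthworms, ant pupae — 4 of 4 types.

4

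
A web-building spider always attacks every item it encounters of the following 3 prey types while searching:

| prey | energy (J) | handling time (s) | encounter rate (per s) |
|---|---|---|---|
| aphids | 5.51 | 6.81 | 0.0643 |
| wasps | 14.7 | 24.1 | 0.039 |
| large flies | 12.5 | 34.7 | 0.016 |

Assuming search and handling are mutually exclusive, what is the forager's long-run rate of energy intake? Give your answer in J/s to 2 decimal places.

R = Σλ_iE_i / (1 + Σλ_ih_i)
Numerator: 0.0643×5.51 + 0.039×14.7 + 0.016×12.5 = 1.128
Denominator: 1 + 0.0643×6.81 + 0.039×24.1 + 0.016×34.7 = 2.933
R = 1.128/2.933 = 0.3845 J/s

0.38 J/s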